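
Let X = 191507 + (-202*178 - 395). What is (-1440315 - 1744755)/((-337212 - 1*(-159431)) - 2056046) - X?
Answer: -115529492314/744609 ≈ -1.5515e+5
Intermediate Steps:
X = 155156 (X = 191507 + (-35956 - 395) = 191507 - 36351 = 155156)
(-1440315 - 1744755)/((-337212 - 1*(-159431)) - 2056046) - X = (-1440315 - 1744755)/((-337212 - 1*(-159431)) - 2056046) - 1*155156 = -3185070/((-337212 + 159431) - 2056046) - 155156 = -3185070/(-177781 - 2056046) - 155156 = -3185070/(-2233827) - 155156 = -3185070*(-1/2233827) - 155156 = 1061690/744609 - 155156 = -115529492314/744609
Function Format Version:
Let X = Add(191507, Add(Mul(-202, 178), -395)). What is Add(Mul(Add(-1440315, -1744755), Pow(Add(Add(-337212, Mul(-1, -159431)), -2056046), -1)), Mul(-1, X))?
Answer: Rational(-115529492314, 744609) ≈ -1.5515e+5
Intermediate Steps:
X = 155156 (X = Add(191507, Add(-35956, -395)) = Add(191507, -36351) = 155156)
Add(Mul(Add(-1440315, -1744755), Pow(Add(Add(-337212, Mul(-1, -159431)), -2056046), -1)), Mul(-1, X)) = Add(Mul(Add(-1440315, -1744755), Pow(Add(Add(-337212, Mul(-1, -159431)), -2056046), -1)), Mul(-1, 155156)) = Add(Mul(-3185070, Pow(Add(Add(-337212, 159431), -2056046), -1)), -155156) = Add(Mul(-3185070, Pow(Add(-177781, -2056046), -1)), -155156) = Add(Mul(-3185070, Pow(-2233827, -1)), -155156) = Add(Mul(-3185070, Rational(-1, 2233827)), -155156) = Add(Rational(1061690, 744609), -155156) = Rational(-115529492314, 744609)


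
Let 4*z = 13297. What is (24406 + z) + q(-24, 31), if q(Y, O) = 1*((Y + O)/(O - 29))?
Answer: 110935/4 ≈ 27734.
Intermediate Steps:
z = 13297/4 (z = (¼)*13297 = 13297/4 ≈ 3324.3)
q(Y, O) = (O + Y)/(-29 + O) (q(Y, O) = 1*((O + Y)/(-29 + O)) = (O + Y)/(-29 + O))
(24406 + z) + q(-24, 31) = (24406 + 13297/4) + (31 - 24)/(-29 + 31) = 110921/4 + 7/2 = 110935/4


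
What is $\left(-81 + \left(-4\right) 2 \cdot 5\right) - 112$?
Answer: $-233$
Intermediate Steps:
$\left(-81 + \left(-4\right) 2 \cdot 5\right) - 112 = \left(-81 - 40\right) - 112 = -121 - 112 = -233$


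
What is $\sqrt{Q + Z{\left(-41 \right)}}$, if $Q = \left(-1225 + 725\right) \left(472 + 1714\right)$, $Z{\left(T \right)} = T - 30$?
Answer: $i \sqrt{1093071} \approx 1045.5 i$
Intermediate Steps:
$Z{\left(T \right)} = -30 + T$
$Q = -1093000$ ($Q = \left(-500\right) 2186 = -1093000$)
$\sqrt{Q + Z{\left(-41 \right)}} = \sqrt{-1093000 - 71} = \sqrt{-1093071} = i \sqrt{1093071}$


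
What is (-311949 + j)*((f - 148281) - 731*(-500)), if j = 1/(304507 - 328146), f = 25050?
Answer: -1786530953392828/23639 ≈ -7.5576e+10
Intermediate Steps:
j = -1/23639 (j = 1/(-23639) = -1/23639 ≈ -4.2303e-5)
(-311949 + j)*((f - 148281) - 731*(-500)) = (-311949 - 1/23639)*((25050 - 148281) - 731*(-500)) = -7374162412*(-123231 + 365500)/23639 = -7374162412/23639*242269 = -1786530953392828/23639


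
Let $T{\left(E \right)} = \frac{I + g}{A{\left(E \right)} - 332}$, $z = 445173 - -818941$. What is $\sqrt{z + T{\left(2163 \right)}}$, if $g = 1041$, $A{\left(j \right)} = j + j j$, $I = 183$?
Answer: $\frac{\sqrt{17307414702751906}}{117010} \approx 1124.3$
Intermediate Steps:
$A{\left(j \right)} = j + j^{2}$
$z = 1264114$ ($z = 445173 + 818941 = 1264114$)
$T{\left(E \right)} = \frac{1224}{-332 + E \left(1 + E\right)}$ ($T{\left(E \right)} = \frac{183 + 1041}{E \left(1 + E\right) - 332} = \frac{1224}{-332 + E \left(1 + E\right)}$)
$\sqrt{z + T{\left(2163 \right)}} = \sqrt{1264114 + \frac{1224}{-332 + 2163 \left(1 + 2163\right)}} = \sqrt{1264114 + \frac{1224}{-332 + 2163 \cdot 2164}} = \sqrt{1264114 + \frac{1224}{-332 + 4680732}} = \sqrt{1264114 + \frac{1224}{4680400}} = \sqrt{1264114 + 1224 \cdot \frac{1}{4680400}} = \sqrt{1264114 + \frac{153}{585050}} = \sqrt{\frac{739569895853}{585050}} = \frac{\sqrt{17307414702751906}}{117010}$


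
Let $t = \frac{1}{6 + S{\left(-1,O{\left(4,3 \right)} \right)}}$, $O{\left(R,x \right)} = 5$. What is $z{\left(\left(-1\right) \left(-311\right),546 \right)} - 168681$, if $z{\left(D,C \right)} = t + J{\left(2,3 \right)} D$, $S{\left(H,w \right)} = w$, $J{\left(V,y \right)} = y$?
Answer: $- \frac{1845227}{11} \approx -1.6775 \cdot 10^{5}$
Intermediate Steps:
$t = \frac{1}{11}$ ($t = \frac{1}{6 + 5} = \frac{1}{11} \approx 0.090909$)
$z{\left(D,C \right)} = \frac{1}{11} + 3 D$
$z{\left(\left(-1\right) \left(-311\right),546 \right)} - 168681 = \left(\frac{1}{11} + 3 \left(\left(-1\right) \left(-311\right)\right)\right) - 168681 = \left(\frac{1}{11} + 3 \cdot 311\right) - 168681 = \left(\frac{1}{11} + 933\right) - 168681 = \frac{10264}{11} - 168681 = - \frac{1845227}{11}$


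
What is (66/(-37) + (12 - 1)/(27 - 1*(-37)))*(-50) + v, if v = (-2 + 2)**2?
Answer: 95425/1184 ≈ 80.595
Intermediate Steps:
v = 0 (v = 0**2 = 0)
(66/(-37) + (12 - 1)/(27 - 1*(-37)))*(-50) + v = (66/(-37) + (12 - 1)/(27 - 1*(-37)))*(-50) + 0 = (66*(-1/37) + 11/(27 + 37))*(-50) + 0 = (-66/37 + 11/64)*(-50) + 0 = -3817/2368*(-50) + 0 = 95425/1184 + 0 = 95425/1184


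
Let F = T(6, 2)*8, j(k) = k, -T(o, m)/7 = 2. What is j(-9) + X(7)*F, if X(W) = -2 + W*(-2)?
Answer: 1783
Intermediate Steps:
T(o, m) = -14 (T(o, m) = -7*2 = -14)
F = -112 (F = -14*8 = -112)
X(W) = -2 - 2*W
j(-9) + X(7)*F = -9 + (-2 - 2*7)*(-112) = -9 + (-2 - 14)*(-112) = -9 - 16*(-112) = -9 + 1792 = 1783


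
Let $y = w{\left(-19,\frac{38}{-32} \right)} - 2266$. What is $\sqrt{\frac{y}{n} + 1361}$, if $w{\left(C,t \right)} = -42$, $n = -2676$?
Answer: $\frac{\sqrt{609516534}}{669} \approx 36.903$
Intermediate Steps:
$y = -2308$ ($y = -42 - 2266 = -2308$)
$\sqrt{\frac{y}{n} + 1361} = \sqrt{- \frac{2308}{-2676} + 1361} = \sqrt{\left(-2308\right) \left(- \frac{1}{2676}\right) + 1361} = \sqrt{\frac{577}{669} + 1361} = \sqrt{\frac{911086}{669}} = \frac{\sqrt{609516534}}{669}$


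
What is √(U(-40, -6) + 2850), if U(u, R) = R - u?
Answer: 2*√721 ≈ 53.703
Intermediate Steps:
√(U(-40, -6) + 2850) = √((-6 - 1*(-40)) + 2850) = √((-6 + 40) + 2850) = √(34 + 2850) = √2884 = 2*√721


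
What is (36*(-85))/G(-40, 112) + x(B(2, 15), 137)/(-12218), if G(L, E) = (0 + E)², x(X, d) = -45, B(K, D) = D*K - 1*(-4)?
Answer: -4602825/19157824 ≈ -0.24026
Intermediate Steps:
B(K, D) = 4 + D*K (B(K, D) = D*K + 4 = 4 + D*K)
G(L, E) = E²
(36*(-85))/G(-40, 112) + x(B(2, 15), 137)/(-12218) = (36*(-85))/(112²) - 45/(-12218) = -3060/12544 - 45*(-1/12218) = -3060*1/12544 + 45/12218 = -765/3136 + 45/12218 = -4602825/19157824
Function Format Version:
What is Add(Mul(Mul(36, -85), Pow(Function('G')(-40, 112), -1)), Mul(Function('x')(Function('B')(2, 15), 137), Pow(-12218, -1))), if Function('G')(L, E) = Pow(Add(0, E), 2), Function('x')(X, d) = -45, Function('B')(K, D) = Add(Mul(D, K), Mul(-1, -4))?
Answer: Rational(-4602825, 19157824) ≈ -0.24026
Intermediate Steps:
Function('B')(K, D) = Add(4, Mul(D, K)) (Function('B')(K, D) = Add(Mul(D, K), 4) = Add(4, Mul(D, K)))
Function('G')(L, E) = Pow(E, 2)
Add(Mul(Mul(36, -85), Pow(Function('G')(-40, 112), -1)), Mul(Function('x')(Function('B')(2, 15), 137), Pow(-12218, -1))) = Add(Mul(Mul(36, -85), Pow(Pow(112, 2), -1)), Mul(-45, Pow(-12218, -1))) = Add(Mul(-3060, Pow(12544, -1)), Mul(-45, Rational(-1, 12218))) = Add(Mul(-3060, Rational(1, 12544)), Rational(45, 12218)) = Add(Rational(-765, 3136), Rational(45, 12218)) = Rational(-4602825, 19157824)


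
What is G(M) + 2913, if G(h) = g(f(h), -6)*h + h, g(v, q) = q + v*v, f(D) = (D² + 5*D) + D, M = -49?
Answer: -217529843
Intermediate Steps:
f(D) = D² + 6*D
g(v, q) = q + v²
G(h) = h + h*(-6 + h²*(6 + h)²) (G(h) = (-6 + (h*(6 + h))²)*h + h = (-6 + h²*(6 + h)²)*h + h = h*(-6 + h²*(6 + h)²) + h = h + h*(-6 + h²*(6 + h)²))
G(M) + 2913 = -49*(-5 + (-49)²*(6 - 49)²) + 2913 = -49*(-5 + 2401*(-43)²) + 2913 = -49*(-5 + 2401*1849) + 2913 = -49*(-5 + 4439449) + 2913 = -49*4439444 + 2913 = -217532756 + 2913 = -217529843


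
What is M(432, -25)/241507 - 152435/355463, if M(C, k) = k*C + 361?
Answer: -40524797802/85846802741 ≈ -0.47206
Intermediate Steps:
M(C, k) = 361 + C*k (M(C, k) = C*k + 361 = 361 + C*k)
M(432, -25)/241507 - 152435/355463 = (361 + 432*(-25))/241507 - 152435/355463 = (361 - 10800)*(1/241507) - 152435*1/355463 = -10439*1/241507 - 152435/355463 = -10439/241507 - 152435/355463 = -40524797802/85846802741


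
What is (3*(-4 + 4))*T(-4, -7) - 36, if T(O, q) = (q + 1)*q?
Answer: -36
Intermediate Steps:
T(O, q) = q*(1 + q) (T(O, q) = (1 + q)*q = q*(1 + q))
(3*(-4 + 4))*T(-4, -7) - 36 = (3*(-4 + 4))*(-7*(1 - 7)) - 36 = (3*0)*(-7*(-6)) - 36 = 0*42 - 36 = 0 - 36 = -36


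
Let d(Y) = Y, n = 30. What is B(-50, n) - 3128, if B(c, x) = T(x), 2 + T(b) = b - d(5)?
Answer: -3105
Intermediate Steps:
T(b) = -7 + b (T(b) = -2 + (b - 1*5) = -2 + (b - 5) = -2 + (-5 + b) = -7 + b)
B(c, x) = -7 + x
B(-50, n) - 3128 = (-7 + 30) - 3128 = 23 - 3128 = -3105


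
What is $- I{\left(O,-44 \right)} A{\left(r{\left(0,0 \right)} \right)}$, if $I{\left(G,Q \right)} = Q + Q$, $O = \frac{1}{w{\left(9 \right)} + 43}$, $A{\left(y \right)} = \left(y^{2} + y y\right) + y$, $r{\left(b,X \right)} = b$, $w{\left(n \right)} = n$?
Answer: $0$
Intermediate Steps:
$A{\left(y \right)} = y + 2 y^{2}$ ($A{\left(y \right)} = \left(y^{2} + y^{2}\right) + y = 2 y^{2} + y = y + 2 y^{2}$)
$O = \frac{1}{52}$ ($O = \frac{1}{9 + 43} = \frac{1}{52} \approx 0.019231$)
$I{\left(G,Q \right)} = 2 Q$
$- I{\left(O,-44 \right)} A{\left(r{\left(0,0 \right)} \right)} = - 2 \left(-44\right) 0 \left(1 + 2 \cdot 0\right) = \left(-1\right) \left(-88\right) 0 \left(1 + 0\right) = 88 \cdot 0 \cdot 1 = 88 \cdot 0 = 0$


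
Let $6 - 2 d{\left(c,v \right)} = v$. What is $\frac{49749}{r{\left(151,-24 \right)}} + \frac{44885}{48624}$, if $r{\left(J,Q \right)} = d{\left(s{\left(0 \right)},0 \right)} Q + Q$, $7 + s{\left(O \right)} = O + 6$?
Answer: $- \frac{50305967}{97248} \approx -517.3$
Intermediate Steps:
$s{\left(O \right)} = -1 + O$ ($s{\left(O \right)} = -7 + \left(O + 6\right) = -7 + \left(6 + O\right) = -1 + O$)
$d{\left(c,v \right)} = 3 - \frac{v}{2}$
$r{\left(J,Q \right)} = 4 Q$ ($r{\left(J,Q \right)} = \left(3 - 0\right) Q + Q = \left(3 + 0\right) Q + Q = 3 Q + Q = 4 Q$)
$\frac{49749}{r{\left(151,-24 \right)}} + \frac{44885}{48624} = \frac{49749}{4 \left(-24\right)} + \frac{44885}{48624} = \frac{49749}{-96} + 44885 \cdot \frac{1}{48624} = 49749 \left(- \frac{1}{96}\right) + \frac{44885}{48624} = - \frac{16583}{32} + \frac{44885}{48624} = - \frac{50305967}{97248}$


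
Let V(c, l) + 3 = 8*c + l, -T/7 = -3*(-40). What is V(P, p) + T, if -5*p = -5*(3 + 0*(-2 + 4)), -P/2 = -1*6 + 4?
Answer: -808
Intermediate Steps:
P = 4 (P = -2*(-1*6 + 4) = -2*(-6 + 4) = -2*(-2) = 4)
T = -840 (T = -(-21)*(-40) = -7*120 = -840)
p = 3 (p = -(-1)*(3 + 0*(-2 + 4)) = -(-1)*(3 + 0*2) = -(-1)*(3 + 0) = -(-1)*3 = -1/5*(-15) = 3)
V(c, l) = -3 + l + 8*c (V(c, l) = -3 + (8*c + l) = -3 + (l + 8*c) = -3 + l + 8*c)
V(P, p) + T = (-3 + 3 + 8*4) - 840 = (-3 + 3 + 32) - 840 = 32 - 840 = -808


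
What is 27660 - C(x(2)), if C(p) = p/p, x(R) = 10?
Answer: 27659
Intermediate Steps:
C(p) = 1
27660 - C(x(2)) = 27660 - 1*1 = 27660 - 1 = 27659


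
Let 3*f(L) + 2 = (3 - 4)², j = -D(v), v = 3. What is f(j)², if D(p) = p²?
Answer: ⅑ ≈ 0.11111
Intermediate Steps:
j = -9 (j = -1*3² = -1*9 = -9)
f(L) = -⅓ (f(L) = -⅔ + (3 - 4)²/3 = -⅔ + (⅓)*(-1)² = -⅔ + (⅓)*1 = -⅔ + ⅓ = -⅓)
f(j)² = (-⅓)² = ⅑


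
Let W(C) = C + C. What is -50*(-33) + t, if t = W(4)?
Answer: 1658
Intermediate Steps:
W(C) = 2*C
t = 8 (t = 2*4 = 8)
-50*(-33) + t = -50*(-33) + 8 = 1650 + 8 = 1658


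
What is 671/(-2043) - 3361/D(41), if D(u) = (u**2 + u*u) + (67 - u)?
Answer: -9139871/6921684 ≈ -1.3205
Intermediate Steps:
D(u) = 67 - u + 2*u**2 (D(u) = (u**2 + u**2) + (67 - u) = 2*u**2 + (67 - u) = 67 - u + 2*u**2)
671/(-2043) - 3361/D(41) = 671/(-2043) - 3361/(67 - 1*41 + 2*41**2) = 671*(-1/2043) - 3361/(67 - 41 + 2*1681) = -671/2043 - 3361/(67 - 41 + 3362) = -671/2043 - 3361/3388 = -9139871/6921684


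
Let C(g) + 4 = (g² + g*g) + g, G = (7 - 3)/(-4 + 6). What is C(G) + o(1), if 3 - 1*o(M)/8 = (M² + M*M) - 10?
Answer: 94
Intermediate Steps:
o(M) = 104 - 16*M² (o(M) = 24 - 8*((M² + M*M) - 10) = 24 - 8*((M² + M²) - 10) = 24 - 8*(2*M² - 10) = 24 - 8*(-10 + 2*M²) = 24 + (80 - 16*M²) = 104 - 16*M²)
G = 2 (G = 4/2 = 4*(½) = 2)
C(g) = -4 + g + 2*g² (C(g) = -4 + ((g² + g*g) + g) = -4 + ((g² + g²) + g) = -4 + (2*g² + g) = -4 + (g + 2*g²) = -4 + g + 2*g²)
C(G) + o(1) = (-4 + 2 + 2*2²) + (104 - 16*1²) = (-4 + 2 + 2*4) + (104 - 16*1) = (-4 + 2 + 8) + (104 - 16) = 6 + 88 = 94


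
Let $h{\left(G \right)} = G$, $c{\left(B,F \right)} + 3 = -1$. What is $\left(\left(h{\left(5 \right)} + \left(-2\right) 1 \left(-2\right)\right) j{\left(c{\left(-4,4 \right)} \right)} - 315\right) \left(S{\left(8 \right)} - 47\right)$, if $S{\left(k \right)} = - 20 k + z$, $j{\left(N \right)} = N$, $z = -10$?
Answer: $76167$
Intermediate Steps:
$c{\left(B,F \right)} = -4$ ($c{\left(B,F \right)} = -3 - 1 = -4$)
$S{\left(k \right)} = -10 - 20 k$ ($S{\left(k \right)} = - 20 k - 10 = -10 - 20 k$)
$\left(\left(h{\left(5 \right)} + \left(-2\right) 1 \left(-2\right)\right) j{\left(c{\left(-4,4 \right)} \right)} - 315\right) \left(S{\left(8 \right)} - 47\right) = \left(\left(5 + \left(-2\right) 1 \left(-2\right)\right) \left(-4\right) - 315\right) \left(\left(-10 - 160\right) - 47\right) = \left(\left(5 - -4\right) \left(-4\right) - 315\right) \left(\left(-10 - 160\right) - 47\right) = \left(\left(5 + 4\right) \left(-4\right) - 315\right) \left(-170 - 47\right) = \left(9 \left(-4\right) - 315\right) \left(-217\right) = \left(-36 - 315\right) \left(-217\right) = \left(-351\right) \left(-217\right) = 76167$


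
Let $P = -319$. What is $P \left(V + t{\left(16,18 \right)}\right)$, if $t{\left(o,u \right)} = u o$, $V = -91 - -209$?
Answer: $-129514$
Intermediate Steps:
$V = 118$ ($V = -91 + 209 = 118$)
$t{\left(o,u \right)} = o u$
$P \left(V + t{\left(16,18 \right)}\right) = - 319 \left(118 + 16 \cdot 18\right) = - 319 \left(118 + 288\right) = \left(-319\right) 406 = -129514$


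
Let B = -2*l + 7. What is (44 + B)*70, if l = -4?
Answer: 4130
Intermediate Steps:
B = 15 (B = -2*(-4) + 7 = 8 + 7 = 15)
(44 + B)*70 = (44 + 15)*70 = 59*70 = 4130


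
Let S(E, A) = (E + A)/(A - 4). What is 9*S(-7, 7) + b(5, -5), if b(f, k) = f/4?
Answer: 5/4 ≈ 1.2500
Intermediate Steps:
b(f, k) = f/4 (b(f, k) = f*(¼) = f/4)
S(E, A) = (A + E)/(-4 + A)
9*S(-7, 7) + b(5, -5) = 9*((7 - 7)/(-4 + 7)) + (¼)*5 = 9*(0/3) + 5/4 = 9*((⅓)*0) + 5/4 = 9*0 + 5/4 = 0 + 5/4 = 5/4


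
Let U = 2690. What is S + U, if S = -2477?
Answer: 213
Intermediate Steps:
S + U = -2477 + 2690 = 213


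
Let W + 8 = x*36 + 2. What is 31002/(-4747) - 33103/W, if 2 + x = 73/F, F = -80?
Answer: 3074067386/10524099 ≈ 292.10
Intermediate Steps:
x = -233/80 (x = -2 + 73/(-80) = -2 + 73*(-1/80) = -2 - 73/80 = -233/80 ≈ -2.9125)
W = -2217/20 (W = -8 + (-233/80*36 + 2) = -8 + (-2097/20 + 2) = -8 - 2057/20 = -2217/20 ≈ -110.85)
31002/(-4747) - 33103/W = 31002/(-4747) - 33103/(-2217/20) = 31002*(-1/4747) - 33103*(-20/2217) = -31002/4747 + 662060/2217 = 3074067386/10524099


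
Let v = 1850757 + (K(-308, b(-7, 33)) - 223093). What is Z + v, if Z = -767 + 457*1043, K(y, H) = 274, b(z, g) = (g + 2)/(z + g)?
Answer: 2103822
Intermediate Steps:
b(z, g) = (2 + g)/(g + z)
Z = 475884 (Z = -767 + 476651 = 475884)
v = 1627938 (v = 1850757 + (274 - 223093) = 1850757 - 222819 = 1627938)
Z + v = 475884 + 1627938 = 2103822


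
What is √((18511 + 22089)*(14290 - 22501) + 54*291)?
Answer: 11*I*√2754966 ≈ 18258.0*I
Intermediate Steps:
√((18511 + 22089)*(14290 - 22501) + 54*291) = √(40600*(-8211) + 15714) = √(-333366600 + 15714) = √(-333350886) = 11*I*√2754966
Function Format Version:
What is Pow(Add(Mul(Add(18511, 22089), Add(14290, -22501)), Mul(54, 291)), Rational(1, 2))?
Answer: Mul(11, I, Pow(2754966, Rational(1, 2))) ≈ Mul(18258., I)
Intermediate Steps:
Pow(Add(Mul(Add(18511, 22089), Add(14290, -22501)), Mul(54, 291)), Rational(1, 2)) = Pow(Add(Mul(40600, -8211), 15714), Rational(1, 2)) = Pow(Add(-333366600, 15714), Rational(1, 2)) = Pow(-333350886, Rational(1, 2)) = Mul(11, I, Pow(2754966, Rational(1, 2)))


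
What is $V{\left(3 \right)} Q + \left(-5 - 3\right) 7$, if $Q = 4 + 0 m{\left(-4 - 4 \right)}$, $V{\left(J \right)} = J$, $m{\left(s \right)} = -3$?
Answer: $-44$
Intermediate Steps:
$Q = 4$ ($Q = 4 + 0 \left(-3\right) = 4 + 0 = 4$)
$V{\left(3 \right)} Q + \left(-5 - 3\right) 7 = 3 \cdot 4 + \left(-5 - 3\right) 7 = 12 - 56 = -44$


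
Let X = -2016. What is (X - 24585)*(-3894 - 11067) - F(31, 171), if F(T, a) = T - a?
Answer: 397977701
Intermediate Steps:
(X - 24585)*(-3894 - 11067) - F(31, 171) = (-2016 - 24585)*(-3894 - 11067) - (31 - 1*171) = -26601*(-14961) - (31 - 171) = 397977561 - 1*(-140) = 397977561 + 140 = 397977701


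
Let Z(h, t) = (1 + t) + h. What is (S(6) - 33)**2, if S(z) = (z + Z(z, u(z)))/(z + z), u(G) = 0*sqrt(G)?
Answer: 146689/144 ≈ 1018.7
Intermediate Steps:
u(G) = 0
Z(h, t) = 1 + h + t
S(z) = (1 + 2*z)/(2*z) (S(z) = (z + (1 + z + 0))/(z + z) = (z + (1 + z))/((2*z)) = (1 + 2*z)*(1/(2*z)) = (1 + 2*z)/(2*z))
(S(6) - 33)**2 = ((1/2 + 6)/6 - 33)**2 = ((1/6)*(13/2) - 33)**2 = (13/12 - 33)**2 = (-383/12)**2 = 146689/144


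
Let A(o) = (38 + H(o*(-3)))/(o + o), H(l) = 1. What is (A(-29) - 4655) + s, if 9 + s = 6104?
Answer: 83481/58 ≈ 1439.3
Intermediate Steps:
s = 6095 (s = -9 + 6104 = 6095)
A(o) = 39/(2*o) (A(o) = (38 + 1)/(o + o) = 39/((2*o)) = 39*(1/(2*o)) = 39/(2*o))
(A(-29) - 4655) + s = ((39/2)/(-29) - 4655) + 6095 = ((39/2)*(-1/29) - 4655) + 6095 = (-39/58 - 4655) + 6095 = -270029/58 + 6095 = 83481/58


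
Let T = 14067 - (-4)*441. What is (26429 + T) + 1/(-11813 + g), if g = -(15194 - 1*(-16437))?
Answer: 1835943439/43444 ≈ 42260.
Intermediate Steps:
g = -31631 (g = -(15194 + 16437) = -1*31631 = -31631)
T = 15831 (T = 14067 - 1*(-1764) = 14067 + 1764 = 15831)
(26429 + T) + 1/(-11813 + g) = (26429 + 15831) + 1/(-11813 - 31631) = 42260 + 1/(-43444) = 42260 - 1/43444 = 1835943439/43444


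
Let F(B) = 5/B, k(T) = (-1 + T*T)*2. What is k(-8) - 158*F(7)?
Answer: 92/7 ≈ 13.143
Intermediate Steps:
k(T) = -2 + 2*T**2 (k(T) = (-1 + T**2)*2 = -2 + 2*T**2)
k(-8) - 158*F(7) = (-2 + 2*(-8)**2) - 790/7 = (-2 + 2*64) - 790/7 = (-2 + 128) - 158*5/7 = 126 - 790/7 = 92/7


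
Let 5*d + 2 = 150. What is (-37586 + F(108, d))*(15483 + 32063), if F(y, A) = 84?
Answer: -1783070092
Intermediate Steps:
d = 148/5 (d = -2/5 + (1/5)*150 = -2/5 + 30 = 148/5 ≈ 29.600)
(-37586 + F(108, d))*(15483 + 32063) = (-37586 + 84)*(15483 + 32063) = -37502*47546 = -1783070092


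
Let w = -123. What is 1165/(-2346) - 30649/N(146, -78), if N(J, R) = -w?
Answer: -24015283/96186 ≈ -249.68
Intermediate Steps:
N(J, R) = 123 (N(J, R) = -1*(-123) = 123)
1165/(-2346) - 30649/N(146, -78) = 1165/(-2346) - 30649/123 = 1165*(-1/2346) - 30649*1/123 = -1165/2346 - 30649/123 = -24015283/96186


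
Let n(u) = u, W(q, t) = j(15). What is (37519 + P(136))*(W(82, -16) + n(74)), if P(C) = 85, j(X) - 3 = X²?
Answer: 11356408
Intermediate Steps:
j(X) = 3 + X²
W(q, t) = 228 (W(q, t) = 3 + 15² = 3 + 225 = 228)
(37519 + P(136))*(W(82, -16) + n(74)) = (37519 + 85)*(228 + 74) = 37604*302 = 11356408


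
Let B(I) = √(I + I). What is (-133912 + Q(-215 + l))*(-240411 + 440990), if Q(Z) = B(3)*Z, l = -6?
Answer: -26859935048 - 44327959*√6 ≈ -2.6969e+10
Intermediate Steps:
B(I) = √2*√I (B(I) = √(2*I) = √2*√I)
Q(Z) = Z*√6 (Q(Z) = (√2*√3)*Z = √6*Z = Z*√6)
(-133912 + Q(-215 + l))*(-240411 + 440990) = (-133912 + (-215 - 6)*√6)*(-240411 + 440990) = (-133912 - 221*√6)*200579 = -26859935048 - 44327959*√6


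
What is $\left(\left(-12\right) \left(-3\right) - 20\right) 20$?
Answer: $320$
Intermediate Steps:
$\left(\left(-12\right) \left(-3\right) - 20\right) 20 = \left(36 - 20\right) 20 = 16 \cdot 20 = 320$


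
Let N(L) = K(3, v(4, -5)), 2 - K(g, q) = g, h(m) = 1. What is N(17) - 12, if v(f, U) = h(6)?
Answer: -13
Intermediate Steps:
v(f, U) = 1
K(g, q) = 2 - g
N(L) = -1 (N(L) = 2 - 1*3 = 2 - 3 = -1)
N(17) - 12 = -1 - 12 = -13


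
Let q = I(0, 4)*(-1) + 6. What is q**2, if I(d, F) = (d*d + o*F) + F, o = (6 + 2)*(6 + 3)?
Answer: 81796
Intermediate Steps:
o = 72 (o = 8*9 = 72)
I(d, F) = d**2 + 73*F (I(d, F) = (d*d + 72*F) + F = (d**2 + 72*F) + F = d**2 + 73*F)
q = -286 (q = (0**2 + 73*4)*(-1) + 6 = (0 + 292)*(-1) + 6 = 292*(-1) + 6 = -292 + 6 = -286)
q**2 = (-286)**2 = 81796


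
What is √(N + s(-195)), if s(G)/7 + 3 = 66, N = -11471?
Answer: I*√11030 ≈ 105.02*I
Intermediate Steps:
s(G) = 441 (s(G) = -21 + 7*66 = -21 + 462 = 441)
√(N + s(-195)) = √(-11471 + 441) = √(-11030) = I*√11030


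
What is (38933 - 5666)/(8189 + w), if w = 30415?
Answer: 11089/12868 ≈ 0.86175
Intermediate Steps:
(38933 - 5666)/(8189 + w) = (38933 - 5666)/(8189 + 30415) = 33267/38604 = 33267*(1/38604) = 11089/12868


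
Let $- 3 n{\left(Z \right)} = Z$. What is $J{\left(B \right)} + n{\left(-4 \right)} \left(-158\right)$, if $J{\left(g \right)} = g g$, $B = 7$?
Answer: $- \frac{485}{3} \approx -161.67$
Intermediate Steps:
$J{\left(g \right)} = g^{2}$
$n{\left(Z \right)} = - \frac{Z}{3}$
$J{\left(B \right)} + n{\left(-4 \right)} \left(-158\right) = 7^{2} + \left(- \frac{1}{3}\right) \left(-4\right) \left(-158\right) = 49 + \frac{4}{3} \left(-158\right) = 49 - \frac{632}{3} = - \frac{485}{3}$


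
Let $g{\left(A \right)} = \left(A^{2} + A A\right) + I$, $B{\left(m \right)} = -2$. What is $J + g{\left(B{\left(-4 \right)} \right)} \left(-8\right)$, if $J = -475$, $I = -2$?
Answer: $-523$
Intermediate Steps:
$g{\left(A \right)} = -2 + 2 A^{2}$ ($g{\left(A \right)} = \left(A^{2} + A A\right) - 2 = \left(A^{2} + A^{2}\right) - 2 = 2 A^{2} - 2 = -2 + 2 A^{2}$)
$J + g{\left(B{\left(-4 \right)} \right)} \left(-8\right) = -475 + \left(-2 + 2 \left(-2\right)^{2}\right) \left(-8\right) = -475 + \left(-2 + 2 \cdot 4\right) \left(-8\right) = -475 + \left(-2 + 8\right) \left(-8\right) = -475 + 6 \left(-8\right) = -475 - 48 = -523$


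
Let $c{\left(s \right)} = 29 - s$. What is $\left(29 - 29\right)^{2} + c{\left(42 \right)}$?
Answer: $-13$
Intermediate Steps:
$\left(29 - 29\right)^{2} + c{\left(42 \right)} = \left(29 - 29\right)^{2} + \left(29 - 42\right) = 0^{2} + \left(29 - 42\right) = 0 - 13 = -13$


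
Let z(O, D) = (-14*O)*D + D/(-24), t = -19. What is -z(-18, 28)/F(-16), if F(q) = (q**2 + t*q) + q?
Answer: -42329/3264 ≈ -12.968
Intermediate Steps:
z(O, D) = -D/24 - 14*D*O (z(O, D) = -14*D*O + D*(-1/24) = -14*D*O - D/24 = -D/24 - 14*D*O)
F(q) = q**2 - 18*q (F(q) = (q**2 - 19*q) + q = q**2 - 18*q)
-z(-18, 28)/F(-16) = -(-1/24*28*(1 + 336*(-18)))/((-16*(-18 - 16))) = -(-1/24*28*(1 - 6048))/((-16*(-34))) = -(-1/24*28*(-6047))/544 = -42329/(6*544) = -1*42329/3264 = -42329/3264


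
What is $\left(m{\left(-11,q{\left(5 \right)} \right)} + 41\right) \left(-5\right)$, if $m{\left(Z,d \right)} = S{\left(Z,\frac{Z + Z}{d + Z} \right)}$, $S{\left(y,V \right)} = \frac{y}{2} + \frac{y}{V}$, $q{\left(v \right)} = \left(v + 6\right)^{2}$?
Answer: $- \frac{905}{2} \approx -452.5$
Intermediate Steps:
$q{\left(v \right)} = \left(6 + v\right)^{2}$
$S{\left(y,V \right)} = \frac{y}{2} + \frac{y}{V}$ ($S{\left(y,V \right)} = y \frac{1}{2} + \frac{y}{V} = \frac{y}{2} + \frac{y}{V}$)
$m{\left(Z,d \right)} = Z + \frac{d}{2}$ ($m{\left(Z,d \right)} = \frac{Z}{2} + \frac{Z}{\left(Z + Z\right) \frac{1}{d + Z}} = \frac{Z}{2} + \frac{Z}{2 Z \frac{1}{Z + d}} = \frac{Z}{2} + Z \frac{Z + d}{2 Z} = \frac{Z}{2} + \left(\frac{Z}{2} + \frac{d}{2}\right) = Z + \frac{d}{2}$)
$\left(m{\left(-11,q{\left(5 \right)} \right)} + 41\right) \left(-5\right) = \left(\left(-11 + \frac{\left(6 + 5\right)^{2}}{2}\right) + 41\right) \left(-5\right) = \left(\left(-11 + \frac{11^{2}}{2}\right) + 41\right) \left(-5\right) = \left(\left(-11 + \frac{1}{2} \cdot 121\right) + 41\right) \left(-5\right) = \left(\left(-11 + \frac{121}{2}\right) + 41\right) \left(-5\right) = \left(\frac{99}{2} + 41\right) \left(-5\right) = \frac{181}{2} \left(-5\right) = - \frac{905}{2}$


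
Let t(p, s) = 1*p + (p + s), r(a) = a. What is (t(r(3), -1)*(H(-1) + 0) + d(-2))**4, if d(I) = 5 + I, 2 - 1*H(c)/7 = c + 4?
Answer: 1048576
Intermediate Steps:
t(p, s) = s + 2*p (t(p, s) = p + (p + s) = s + 2*p)
H(c) = -14 - 7*c (H(c) = 14 - 7*(c + 4) = 14 - 7*(4 + c) = 14 + (-28 - 7*c) = -14 - 7*c)
(t(r(3), -1)*(H(-1) + 0) + d(-2))**4 = ((-1 + 2*3)*((-14 - 7*(-1)) + 0) + (5 - 2))**4 = ((-1 + 6)*((-14 + 7) + 0) + 3)**4 = (5*(-7 + 0) + 3)**4 = (5*(-7) + 3)**4 = (-35 + 3)**4 = (-32)**4 = 1048576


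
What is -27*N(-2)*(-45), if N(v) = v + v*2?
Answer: -7290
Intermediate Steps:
N(v) = 3*v (N(v) = v + 2*v = 3*v)
-27*N(-2)*(-45) = -81*(-2)*(-45) = -27*(-6)*(-45) = 162*(-45) = -7290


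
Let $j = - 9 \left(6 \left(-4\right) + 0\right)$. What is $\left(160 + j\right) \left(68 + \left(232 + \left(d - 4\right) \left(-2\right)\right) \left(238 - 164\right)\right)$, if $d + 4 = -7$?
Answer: $7315456$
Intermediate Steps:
$d = -11$ ($d = -4 - 7 = -11$)
$j = 216$ ($j = - 9 \left(-24 + 0\right) = \left(-9\right) \left(-24\right) = 216$)
$\left(160 + j\right) \left(68 + \left(232 + \left(d - 4\right) \left(-2\right)\right) \left(238 - 164\right)\right) = \left(160 + 216\right) \left(68 + \left(232 + \left(-11 - 4\right) \left(-2\right)\right) \left(238 - 164\right)\right) = 376 \left(68 + \left(232 - -30\right) 74\right) = 376 \left(68 + \left(232 + 30\right) 74\right) = 376 \left(68 + 262 \cdot 74\right) = 376 \left(68 + 19388\right) = 376 \cdot 19456 = 7315456$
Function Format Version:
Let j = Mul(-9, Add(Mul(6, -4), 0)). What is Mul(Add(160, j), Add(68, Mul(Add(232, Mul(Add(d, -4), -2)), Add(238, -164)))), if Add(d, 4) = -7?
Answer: 7315456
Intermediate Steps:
d = -11 (d = Add(-4, -7) = -11)
j = 216 (j = Mul(-9, Add(-24, 0)) = Mul(-9, -24) = 216)
Mul(Add(160, j), Add(68, Mul(Add(232, Mul(Add(d, -4), -2)), Add(238, -164)))) = Mul(Add(160, 216), Add(68, Mul(Add(232, Mul(Add(-11, -4), -2)), Add(238, -164)))) = Mul(376, Add(68, Mul(Add(232, Mul(-15, -2)), 74))) = Mul(376, Add(68, Mul(Add(232, 30), 74))) = Mul(376, Add(68, Mul(262, 74))) = Mul(376, Add(68, 19388)) = Mul(376, 19456) = 7315456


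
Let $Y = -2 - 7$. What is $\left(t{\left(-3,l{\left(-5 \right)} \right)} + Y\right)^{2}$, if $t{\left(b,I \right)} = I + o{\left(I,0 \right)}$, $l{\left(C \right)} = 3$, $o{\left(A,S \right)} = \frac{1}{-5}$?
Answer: $\frac{961}{25} \approx 38.44$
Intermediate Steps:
$o{\left(A,S \right)} = - \frac{1}{5}$
$t{\left(b,I \right)} = - \frac{1}{5} + I$ ($t{\left(b,I \right)} = I - \frac{1}{5} = - \frac{1}{5} + I$)
$Y = -9$ ($Y = -2 - 7 = -9$)
$\left(t{\left(-3,l{\left(-5 \right)} \right)} + Y\right)^{2} = \left(\left(- \frac{1}{5} + 3\right) - 9\right)^{2} = \left(\frac{14}{5} - 9\right)^{2} = \left(- \frac{31}{5}\right)^{2} = \frac{961}{25}$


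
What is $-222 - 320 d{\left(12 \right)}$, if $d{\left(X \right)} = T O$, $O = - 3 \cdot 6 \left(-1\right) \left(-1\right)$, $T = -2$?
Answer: $-11742$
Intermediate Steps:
$O = -18$ ($O = - 3 \left(\left(-6\right) \left(-1\right)\right) = \left(-3\right) 6 = -18$)
$d{\left(X \right)} = 36$ ($d{\left(X \right)} = \left(-2\right) \left(-18\right) = 36$)
$-222 - 320 d{\left(12 \right)} = -222 - 11520 = -11742$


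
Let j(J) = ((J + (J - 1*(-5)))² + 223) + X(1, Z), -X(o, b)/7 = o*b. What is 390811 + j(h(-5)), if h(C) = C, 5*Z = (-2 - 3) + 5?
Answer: 391059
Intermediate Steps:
Z = 0 (Z = ((-2 - 3) + 5)/5 = (-5 + 5)/5 = (⅕)*0 = 0)
X(o, b) = -7*b*o (X(o, b) = -7*o*b = -7*b*o)
j(J) = 223 + (5 + 2*J)² (j(J) = ((J + (J - 1*(-5)))² + 223) - 7*0*1 = ((J + (J + 5))² + 223) + 0 = ((J + (5 + J))² + 223) + 0 = ((5 + 2*J)² + 223) + 0 = (223 + (5 + 2*J)²) + 0 = 223 + (5 + 2*J)²)
390811 + j(h(-5)) = 390811 + (223 + (5 + 2*(-5))²) = 390811 + (223 + (5 - 10)²) = 390811 + (223 + (-5)²) = 390811 + (223 + 25) = 390811 + 248 = 391059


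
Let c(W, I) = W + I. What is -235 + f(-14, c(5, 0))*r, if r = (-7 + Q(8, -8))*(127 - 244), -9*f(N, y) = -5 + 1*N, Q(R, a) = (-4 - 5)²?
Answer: -18513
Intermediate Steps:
Q(R, a) = 81 (Q(R, a) = (-9)² = 81)
c(W, I) = I + W
f(N, y) = 5/9 - N/9 (f(N, y) = -(-5 + 1*N)/9 = -(-5 + N)/9 = 5/9 - N/9)
r = -8658 (r = (-7 + 81)*(127 - 244) = 74*(-117) = -8658)
-235 + f(-14, c(5, 0))*r = -235 + (5/9 - ⅑*(-14))*(-8658) = -235 + (5/9 + 14/9)*(-8658) = -235 + (19/9)*(-8658) = -235 - 18278 = -18513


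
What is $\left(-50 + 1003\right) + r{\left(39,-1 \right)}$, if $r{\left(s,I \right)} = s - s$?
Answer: $953$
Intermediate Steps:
$r{\left(s,I \right)} = 0$
$\left(-50 + 1003\right) + r{\left(39,-1 \right)} = \left(-50 + 1003\right) + 0 = 953 + 0 = 953$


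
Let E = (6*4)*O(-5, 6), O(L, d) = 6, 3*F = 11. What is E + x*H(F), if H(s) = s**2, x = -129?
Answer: -4771/3 ≈ -1590.3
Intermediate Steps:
F = 11/3 (F = (1/3)*11 = 11/3 ≈ 3.6667)
E = 144 (E = (6*4)*6 = 24*6 = 144)
E + x*H(F) = 144 - 129*(11/3)**2 = 144 - 129*121/9 = 144 - 5203/3 = -4771/3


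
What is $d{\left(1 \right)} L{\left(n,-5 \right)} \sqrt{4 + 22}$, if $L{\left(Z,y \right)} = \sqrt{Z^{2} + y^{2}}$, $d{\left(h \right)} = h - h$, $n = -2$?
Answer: $0$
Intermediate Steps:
$d{\left(h \right)} = 0$
$d{\left(1 \right)} L{\left(n,-5 \right)} \sqrt{4 + 22} = 0 \sqrt{\left(-2\right)^{2} + \left(-5\right)^{2}} \sqrt{4 + 22} = 0 \sqrt{4 + 25} \sqrt{26} = 0 \sqrt{29} \sqrt{26} = 0 \sqrt{26} = 0$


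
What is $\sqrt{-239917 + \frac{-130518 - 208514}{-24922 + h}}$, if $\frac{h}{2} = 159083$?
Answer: $\frac{i \sqrt{1289440783007895}}{73311} \approx 489.81 i$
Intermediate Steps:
$h = 318166$ ($h = 2 \cdot 159083 = 318166$)
$\sqrt{-239917 + \frac{-130518 - 208514}{-24922 + h}} = \sqrt{-239917 + \frac{-130518 - 208514}{-24922 + 318166}} = \sqrt{-239917 - \frac{339032}{293244}} = \sqrt{-239917 - \frac{84758}{73311}} = \sqrt{- \frac{17588639945}{73311}} = \frac{i \sqrt{1289440783007895}}{73311}$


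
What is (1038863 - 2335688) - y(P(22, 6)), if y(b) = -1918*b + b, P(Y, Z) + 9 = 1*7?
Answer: -1300659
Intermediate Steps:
P(Y, Z) = -2 (P(Y, Z) = -9 + 1*7 = -9 + 7 = -2)
y(b) = -1917*b
(1038863 - 2335688) - y(P(22, 6)) = (1038863 - 2335688) - (-1917)*(-2) = -1296825 - 1*3834 = -1296825 - 3834 = -1300659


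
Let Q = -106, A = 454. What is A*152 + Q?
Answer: 68902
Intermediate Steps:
A*152 + Q = 454*152 - 106 = 69008 - 106 = 68902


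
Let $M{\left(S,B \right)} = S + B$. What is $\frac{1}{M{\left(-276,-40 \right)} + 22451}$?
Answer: $\frac{1}{22135} \approx 4.5177 \cdot 10^{-5}$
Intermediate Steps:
$M{\left(S,B \right)} = B + S$
$\frac{1}{M{\left(-276,-40 \right)} + 22451} = \frac{1}{\left(-40 - 276\right) + 22451} = \frac{1}{-316 + 22451} = \frac{1}{22135}$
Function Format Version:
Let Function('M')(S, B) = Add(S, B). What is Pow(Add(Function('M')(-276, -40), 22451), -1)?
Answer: Rational(1, 22135) ≈ 4.5177e-5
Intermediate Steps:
Function('M')(S, B) = Add(B, S)
Pow(Add(Function('M')(-276, -40), 22451), -1) = Pow(Add(Add(-40, -276), 22451), -1) = Pow(Add(-316, 22451), -1) = Pow(22135, -1) = Rational(1, 22135)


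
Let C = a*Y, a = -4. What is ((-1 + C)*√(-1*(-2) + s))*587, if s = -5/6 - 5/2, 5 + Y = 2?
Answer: 12914*I*√3/3 ≈ 7455.9*I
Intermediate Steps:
Y = -3 (Y = -5 + 2 = -3)
s = -10/3 (s = -5*⅙ - 5*½ = -⅚ - 5/2 = -10/3 ≈ -3.3333)
C = 12 (C = -4*(-3) = 12)
((-1 + C)*√(-1*(-2) + s))*587 = ((-1 + 12)*√(-1*(-2) - 10/3))*587 = (11*√(2 - 10/3))*587 = (11*√(-4/3))*587 = (11*(2*I*√3/3))*587 = (22*I*√3/3)*587 = 12914*I*√3/3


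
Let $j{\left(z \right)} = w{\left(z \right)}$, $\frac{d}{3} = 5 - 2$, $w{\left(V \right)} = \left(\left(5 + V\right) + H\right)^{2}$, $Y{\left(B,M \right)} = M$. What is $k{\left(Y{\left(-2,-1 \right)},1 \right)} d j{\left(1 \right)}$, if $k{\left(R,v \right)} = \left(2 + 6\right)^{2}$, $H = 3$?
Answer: $46656$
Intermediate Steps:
$w{\left(V \right)} = \left(8 + V\right)^{2}$ ($w{\left(V \right)} = \left(\left(5 + V\right) + 3\right)^{2} = \left(8 + V\right)^{2}$)
$k{\left(R,v \right)} = 64$ ($k{\left(R,v \right)} = 8^{2} = 64$)
$d = 9$ ($d = 3 \left(5 - 2\right) = 3 \cdot 3 = 9$)
$j{\left(z \right)} = \left(8 + z\right)^{2}$
$k{\left(Y{\left(-2,-1 \right)},1 \right)} d j{\left(1 \right)} = 64 \cdot 9 \left(8 + 1\right)^{2} = 576 \cdot 9^{2} = 576 \cdot 81 = 46656$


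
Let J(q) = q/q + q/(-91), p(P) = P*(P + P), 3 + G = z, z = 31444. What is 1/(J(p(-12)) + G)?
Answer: 91/2860934 ≈ 3.1808e-5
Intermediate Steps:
G = 31441 (G = -3 + 31444 = 31441)
p(P) = 2*P² (p(P) = P*(2*P) = 2*P²)
J(q) = 1 - q/91 (J(q) = 1 + q*(-1/91) = 1 - q/91)
1/(J(p(-12)) + G) = 1/((1 - 2*(-12)²/91) + 31441) = 1/((1 - 2*144/91) + 31441) = 1/((1 - 1/91*288) + 31441) = 1/((1 - 288/91) + 31441) = 1/(-197/91 + 31441) = 1/(2860934/91) = 91/2860934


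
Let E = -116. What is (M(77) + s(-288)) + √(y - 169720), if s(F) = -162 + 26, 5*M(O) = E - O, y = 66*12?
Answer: -873/5 + 4*I*√10558 ≈ -174.6 + 411.01*I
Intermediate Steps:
y = 792
M(O) = -116/5 - O/5 (M(O) = (-116 - O)/5 = -116/5 - O/5)
s(F) = -136
(M(77) + s(-288)) + √(y - 169720) = ((-116/5 - ⅕*77) - 136) + √(792 - 169720) = ((-116/5 - 77/5) - 136) + √(-168928) = (-193/5 - 136) + 4*I*√10558 = -873/5 + 4*I*√10558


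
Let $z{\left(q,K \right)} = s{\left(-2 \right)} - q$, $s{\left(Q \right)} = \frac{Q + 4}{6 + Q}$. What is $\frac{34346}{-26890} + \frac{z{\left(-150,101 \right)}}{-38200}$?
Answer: $- \frac{263212829}{205439600} \approx -1.2812$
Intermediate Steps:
$s{\left(Q \right)} = \frac{4 + Q}{6 + Q}$
$z{\left(q,K \right)} = \frac{1}{2} - q$ ($z{\left(q,K \right)} = \frac{4 - 2}{6 - 2} - q = \frac{1}{4} \cdot 2 - q = \frac{1}{2} - q$)
$\frac{34346}{-26890} + \frac{z{\left(-150,101 \right)}}{-38200} = \frac{34346}{-26890} + \frac{\frac{1}{2} - -150}{-38200} = 34346 \left(- \frac{1}{26890}\right) + \left(\frac{1}{2} + 150\right) \left(- \frac{1}{38200}\right) = - \frac{17173}{13445} + \frac{301}{2} \left(- \frac{1}{38200}\right) = - \frac{17173}{13445} - \frac{301}{76400} = - \frac{263212829}{205439600}$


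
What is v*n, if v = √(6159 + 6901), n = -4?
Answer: -8*√3265 ≈ -457.12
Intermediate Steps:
v = 2*√3265 (v = √13060 = 2*√3265 ≈ 114.28)
v*n = (2*√3265)*(-4) = -8*√3265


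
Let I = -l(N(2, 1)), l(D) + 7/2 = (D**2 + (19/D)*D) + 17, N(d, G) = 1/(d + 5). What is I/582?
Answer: -3187/57036 ≈ -0.055877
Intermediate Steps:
N(d, G) = 1/(5 + d)
l(D) = 65/2 + D**2 (l(D) = -7/2 + ((D**2 + (19/D)*D) + 17) = -7/2 + ((D**2 + 19) + 17) = -7/2 + ((19 + D**2) + 17) = -7/2 + (36 + D**2) = 65/2 + D**2)
I = -3187/98 (I = -(65/2 + (1/(5 + 2))**2) = -(65/2 + (1/7)**2) = -(65/2 + 1/49) = -1*3187/98 = -3187/98 ≈ -32.520)
I/582 = -3187/98/582 = -3187/98*1/582 = -3187/57036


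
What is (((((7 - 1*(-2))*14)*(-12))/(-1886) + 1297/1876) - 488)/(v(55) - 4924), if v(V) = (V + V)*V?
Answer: -860663857/1991970568 ≈ -0.43207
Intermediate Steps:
v(V) = 2*V**2 (v(V) = (2*V)*V = 2*V**2)
(((((7 - 1*(-2))*14)*(-12))/(-1886) + 1297/1876) - 488)/(v(55) - 4924) = (((((7 - 1*(-2))*14)*(-12))/(-1886) + 1297/1876) - 488)/(2*55**2 - 4924) = (((((7 + 2)*14)*(-12))*(-1/1886) + 1297*(1/1876)) - 488)/(2*3025 - 4924) = ((((9*14)*(-12))*(-1/1886) + 1297/1876) - 488)/(6050 - 4924) = (((126*(-12))*(-1/1886) + 1297/1876) - 488)/1126 = ((-1512*(-1/1886) + 1297/1876) - 488)*(1/1126) = ((756/943 + 1297/1876) - 488)*(1/1126) = (2641327/1769068 - 488)*(1/1126) = -860663857/1769068*1/1126 = -860663857/1991970568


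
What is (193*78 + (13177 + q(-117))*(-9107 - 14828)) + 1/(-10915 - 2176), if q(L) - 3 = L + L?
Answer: -4056213046497/13091 ≈ -3.0985e+8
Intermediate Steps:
q(L) = 3 + 2*L (q(L) = 3 + (L + L) = 3 + 2*L)
(193*78 + (13177 + q(-117))*(-9107 - 14828)) + 1/(-10915 - 2176) = (193*78 + (13177 + (3 + 2*(-117)))*(-9107 - 14828)) + 1/(-10915 - 2176) = (15054 + (13177 + (3 - 234))*(-23935)) + 1/(-13091) = (15054 + (13177 - 231)*(-23935)) - 1/13091 = (15054 + 12946*(-23935)) - 1/13091 = (15054 - 309862510) - 1/13091 = -309847456 - 1/13091 = -4056213046497/13091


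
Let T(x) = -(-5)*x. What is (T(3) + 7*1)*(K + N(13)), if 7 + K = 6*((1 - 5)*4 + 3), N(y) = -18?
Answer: -2266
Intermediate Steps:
K = -85 (K = -7 + 6*((1 - 5)*4 + 3) = -7 + 6*(-4*4 + 3) = -7 + 6*(-16 + 3) = -7 + 6*(-13) = -7 - 78 = -85)
T(x) = 5*x
(T(3) + 7*1)*(K + N(13)) = (5*3 + 7*1)*(-85 - 18) = (15 + 7)*(-103) = 22*(-103) = -2266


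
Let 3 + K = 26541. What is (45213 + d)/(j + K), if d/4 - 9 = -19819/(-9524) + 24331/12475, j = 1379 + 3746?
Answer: 1344508886244/940485297425 ≈ 1.4296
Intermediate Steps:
K = 26538 (K = -3 + 26541 = 26538)
j = 5125
d = 1548277569/29702975 (d = 36 + 4*(-19819/(-9524) + 24331/12475) = 36 + 4*(-19819*(-1/9524) + 24331*(1/12475)) = 36 + 4*(19819/9524 + 24331/12475) = 36 + 4*(478970469/118811900) = 36 + 478970469/29702975 = 1548277569/29702975 ≈ 52.125)
(45213 + d)/(j + K) = (45213 + 1548277569/29702975)/(5125 + 26538) = (1344508886244/29702975)/31663 = (1344508886244/29702975)*(1/31663) = 1344508886244/940485297425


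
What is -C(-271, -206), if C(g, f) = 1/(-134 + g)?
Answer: 1/405 ≈ 0.0024691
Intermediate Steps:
-C(-271, -206) = -1/(-134 - 271) = -1/(-405) = -1*(-1/405) = 1/405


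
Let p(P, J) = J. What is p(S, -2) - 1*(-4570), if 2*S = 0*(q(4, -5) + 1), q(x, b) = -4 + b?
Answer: 4568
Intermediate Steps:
S = 0 (S = (0*((-4 - 5) + 1))/2 = (0*(-9 + 1))/2 = (0*(-8))/2 = (½)*0 = 0)
p(S, -2) - 1*(-4570) = -2 - 1*(-4570) = -2 + 4570 = 4568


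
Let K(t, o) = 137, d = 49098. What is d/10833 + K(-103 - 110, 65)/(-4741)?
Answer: 77096499/17119751 ≈ 4.5034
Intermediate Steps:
d/10833 + K(-103 - 110, 65)/(-4741) = 49098/10833 + 137/(-4741) = 49098*(1/10833) + 137*(-1/4741) = 16366/3611 - 137/4741 = 77096499/17119751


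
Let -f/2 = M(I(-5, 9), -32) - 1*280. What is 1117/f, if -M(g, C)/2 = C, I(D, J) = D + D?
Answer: 1117/432 ≈ 2.5856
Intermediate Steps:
I(D, J) = 2*D
M(g, C) = -2*C
f = 432 (f = -2*(-2*(-32) - 1*280) = -2*(64 - 280) = -2*(-216) = 432)
1117/f = 1117/432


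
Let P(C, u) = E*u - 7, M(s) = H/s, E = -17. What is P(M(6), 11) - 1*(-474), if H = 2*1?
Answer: 280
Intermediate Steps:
H = 2
M(s) = 2/s
P(C, u) = -7 - 17*u (P(C, u) = -17*u - 7 = -7 - 17*u)
P(M(6), 11) - 1*(-474) = (-7 - 17*11) - 1*(-474) = (-7 - 187) + 474 = -194 + 474 = 280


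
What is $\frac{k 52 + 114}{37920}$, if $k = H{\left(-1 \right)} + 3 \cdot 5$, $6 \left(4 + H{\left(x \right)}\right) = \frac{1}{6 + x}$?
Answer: $\frac{2579}{142200} \approx 0.018136$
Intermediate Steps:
$H{\left(x \right)} = -4 + \frac{1}{6 \left(6 + x\right)}$
$k = \frac{331}{30}$ ($k = \frac{-143 - -24}{6 \left(6 - 1\right)} + 3 \cdot 5 = \frac{-143 + 24}{6 \cdot 5} + 15 = \frac{1}{6} \cdot \frac{1}{5} \left(-119\right) + 15 = - \frac{119}{30} + 15 = \frac{331}{30} \approx 11.033$)
$\frac{k 52 + 114}{37920} = \frac{\frac{331}{30} \cdot 52 + 114}{37920} = \left(\frac{8606}{15} + 114\right) \frac{1}{37920} = \frac{10316}{15} \cdot \frac{1}{37920} = \frac{2579}{142200}$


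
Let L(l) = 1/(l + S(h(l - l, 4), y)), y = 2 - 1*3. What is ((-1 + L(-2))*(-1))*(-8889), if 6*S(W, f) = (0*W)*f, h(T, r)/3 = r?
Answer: -26667/2 ≈ -13334.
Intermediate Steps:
h(T, r) = 3*r
y = -1 (y = 2 - 3 = -1)
S(W, f) = 0 (S(W, f) = ((0*W)*f)/6 = (0*f)/6 = (⅙)*0 = 0)
L(l) = 1/l (L(l) = 1/(l + 0) = 1/l)
((-1 + L(-2))*(-1))*(-8889) = ((-1 + 1/(-2))*(-1))*(-8889) = ((-1 - ½)*(-1))*(-8889) = -3/2*(-1)*(-8889) = (3/2)*(-8889) = -26667/2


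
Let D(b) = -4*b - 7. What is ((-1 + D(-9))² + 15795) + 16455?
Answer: 33034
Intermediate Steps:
D(b) = -7 - 4*b
((-1 + D(-9))² + 15795) + 16455 = ((-1 + (-7 - 4*(-9)))² + 15795) + 16455 = ((-1 + (-7 + 36))² + 15795) + 16455 = ((-1 + 29)² + 15795) + 16455 = (28² + 15795) + 16455 = (784 + 15795) + 16455 = 16579 + 16455 = 33034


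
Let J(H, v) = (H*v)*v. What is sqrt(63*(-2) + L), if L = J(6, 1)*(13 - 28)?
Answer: 6*I*sqrt(6) ≈ 14.697*I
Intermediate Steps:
J(H, v) = H*v**2
L = -90 (L = (6*1**2)*(13 - 28) = (6*1)*(-15) = 6*(-15) = -90)
sqrt(63*(-2) + L) = sqrt(63*(-2) - 90) = sqrt(-126 - 90) = sqrt(-216) = 6*I*sqrt(6)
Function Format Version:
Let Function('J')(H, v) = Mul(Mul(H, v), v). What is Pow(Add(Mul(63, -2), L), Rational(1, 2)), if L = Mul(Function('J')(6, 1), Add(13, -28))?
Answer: Mul(6, I, Pow(6, Rational(1, 2))) ≈ Mul(14.697, I)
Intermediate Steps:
Function('J')(H, v) = Mul(H, Pow(v, 2))
L = -90 (L = Mul(Mul(6, Pow(1, 2)), Add(13, -28)) = Mul(Mul(6, 1), -15) = Mul(6, -15) = -90)
Pow(Add(Mul(63, -2), L), Rational(1, 2)) = Pow(Add(Mul(63, -2), -90), Rational(1, 2)) = Pow(Add(-126, -90), Rational(1, 2)) = Pow(-216, Rational(1, 2)) = Mul(6, I, Pow(6, Rational(1, 2)))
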